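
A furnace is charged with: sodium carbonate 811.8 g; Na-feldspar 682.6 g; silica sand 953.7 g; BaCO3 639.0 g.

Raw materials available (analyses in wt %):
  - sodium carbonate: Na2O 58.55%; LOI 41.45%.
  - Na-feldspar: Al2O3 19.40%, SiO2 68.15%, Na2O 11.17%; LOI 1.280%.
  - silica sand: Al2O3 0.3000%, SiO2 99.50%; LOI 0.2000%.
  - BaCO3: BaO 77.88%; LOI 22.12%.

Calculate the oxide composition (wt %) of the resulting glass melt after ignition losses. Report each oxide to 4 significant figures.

Glass mass = 2599 g (batch 3087 − LOI 488.5).
Composition: Al2O3 5.206%, SiO2 54.42%, BaO 19.15%, Na2O 21.22%

Each numeric step keeps full float precision at all times — mid-chain values are displayed, with 4-significant-figure rounding, within the worked lines; exactly one rounding is applied to each reported figure; all derived quantities, which include net glass mass, the four compositions, the yield, LOI, totals, are re-derived at exact precision, as quoted within the problem or the answer, from the weighed amounts at 2599 g of glass.
Per-oxide mass from batch:
  Al2O3: 682.6·0.1940 + 953.7·0.003000 = 135.3 g
  SiO2: 682.6·0.6815 + 953.7·0.9950 = 1414 g
  BaO: 639.0·0.7788 = 497.7 g
  Na2O: 811.8·0.5855 + 682.6·0.1117 = 551.6 g
LOI: 811.8·0.4145 + 682.6·0.01280 + 953.7·0.002000 + 639.0·0.2212 = 488.5 g
Glass mass = batch − LOI = 3087 − 488.5 = 2599 g (= the summed oxide contributions)
each oxide over glass, ×100, is wt %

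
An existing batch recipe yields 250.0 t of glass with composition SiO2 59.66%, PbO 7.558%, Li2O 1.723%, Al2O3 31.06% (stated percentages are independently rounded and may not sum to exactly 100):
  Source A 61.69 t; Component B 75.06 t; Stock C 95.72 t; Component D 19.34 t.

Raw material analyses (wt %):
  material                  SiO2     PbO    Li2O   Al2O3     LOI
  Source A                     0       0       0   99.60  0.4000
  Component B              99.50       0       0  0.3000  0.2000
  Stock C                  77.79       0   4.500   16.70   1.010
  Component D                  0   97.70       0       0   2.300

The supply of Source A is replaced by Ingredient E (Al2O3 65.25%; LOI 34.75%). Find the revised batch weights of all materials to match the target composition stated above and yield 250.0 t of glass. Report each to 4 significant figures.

Revised batch per 250.0 t glass:
  Ingredient E: 94.16 t
  Component B: 75.06 t
  Stock C: 95.72 t
  Component D: 19.34 t
Total batch = 284.3 t; LOI loss = 34.28 t

Intermediates appear, rounded to 4 significant digits, alongside each step — every computation maintains full float precision from start to finish; each reported value takes just one rounding; all derived quantities, including four oxide percentages, totals, net glass mass, LOI, the yield, are re-derived starting from the weights on 250.0 t of glass at full float precision as they appear in the problem or the answer.
Oxide mass targets, per 250.0 t glass:
  SiO2: 59.66% × 250.0 = 149.2 t
  PbO: 7.558% × 250.0 = 18.90 t
  Li2O: 1.723% × 250.0 = 4.308 t
  Al2O3: 31.06% × 250.0 = 77.65 t
Mass-balance tally per oxide given the weights on record, per the basis as stated (target by target, the sums agree modulo rounding of the values):
  SiO2: 75.06·0.9950 + 95.72·0.7779 = 149.1 t (target 149.2 t)
  PbO: 19.34·0.9770 = 18.90 t (target 18.90 t)
  Li2O: 95.72·0.04500 = 4.307 t (target 4.308 t)
  Al2O3: 94.16·0.6525 + 75.06·0.003000 + 95.72·0.1670 = 77.65 t (target 77.65 t)
Glass-mass bookkeeping: batch Σ − ignition loss = 250.0 t (oxide target masses add up to 250.0 t; against the stated basis, 250.0 t — a pure rounding effect).
Whole-batch sum: Σ batch = 284.3 t; LOI loss = Σ batch·LOI = 34.28 t; yield = glass ÷ total batch = 87.94%.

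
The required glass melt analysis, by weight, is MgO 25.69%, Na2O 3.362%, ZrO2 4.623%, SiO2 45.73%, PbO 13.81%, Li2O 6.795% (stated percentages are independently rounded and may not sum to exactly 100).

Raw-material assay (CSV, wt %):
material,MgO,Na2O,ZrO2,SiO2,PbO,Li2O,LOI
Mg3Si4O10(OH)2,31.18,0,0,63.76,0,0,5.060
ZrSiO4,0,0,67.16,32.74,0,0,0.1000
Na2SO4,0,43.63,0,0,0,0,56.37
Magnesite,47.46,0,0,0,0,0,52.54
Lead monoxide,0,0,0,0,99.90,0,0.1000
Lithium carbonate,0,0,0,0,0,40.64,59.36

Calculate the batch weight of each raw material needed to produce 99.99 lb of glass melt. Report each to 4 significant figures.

All internal work runs at full float precision through every step; mid-chain values are shown (rounded to 4 significant figures) in the working — every reported number carries a single rounding — the derived quantities are recomputed at full float precision (the totals, the six compositions, glass mass, yield, ignition loss) from the batch weights per 99.99 lb of glass, precisely as stated by the question or the answer.
Oxide-by-oxide targets in 99.99 lb glass melt:
  MgO: 25.69% × 99.99 = 25.69 lb
  Na2O: 3.362% × 99.99 = 3.362 lb
  ZrO2: 4.623% × 99.99 = 4.623 lb
  SiO2: 45.73% × 99.99 = 45.73 lb
  PbO: 13.81% × 99.99 = 13.81 lb
  Li2O: 6.795% × 99.99 = 6.794 lb
Per-oxide balance check on the weights just shown, per the basis as stated (summed amounts equal target values up to rounding of the answer):
  MgO: 68.18·0.3118 + 9.331·0.4746 = 25.69 lb (target 25.69 lb)
  Na2O: 7.705·0.4363 = 3.362 lb (target 3.362 lb)
  ZrO2: 6.883·0.6716 = 4.623 lb (target 4.623 lb)
  SiO2: 68.18·0.6376 + 6.883·0.3274 = 45.73 lb (target 45.73 lb)
  PbO: 13.82·0.9990 = 13.81 lb (target 13.81 lb)
  Li2O: 16.72·0.4064 = 6.795 lb (target 6.794 lb)
Glass-mass sanity pass: total batch − LOI = 100.0 lb (the targets, summed, come to 100.0 lb; against the stated basis, 99.99 lb — any gap is answer rounding).
Summing the batch: Σ batch = 122.6 lb; LOI removed, Σ of batch·LOI: 22.64 lb; as yield: glass ÷ batch → 81.54%.

Batch per 99.99 lb glass melt:
  Mg3Si4O10(OH)2: 68.18 lb
  ZrSiO4: 6.883 lb
  Na2SO4: 7.705 lb
  Magnesite: 9.331 lb
  Lead monoxide: 13.82 lb
  Lithium carbonate: 16.72 lb
Total batch = 122.6 lb; LOI loss = 22.64 lb; yield = 81.54%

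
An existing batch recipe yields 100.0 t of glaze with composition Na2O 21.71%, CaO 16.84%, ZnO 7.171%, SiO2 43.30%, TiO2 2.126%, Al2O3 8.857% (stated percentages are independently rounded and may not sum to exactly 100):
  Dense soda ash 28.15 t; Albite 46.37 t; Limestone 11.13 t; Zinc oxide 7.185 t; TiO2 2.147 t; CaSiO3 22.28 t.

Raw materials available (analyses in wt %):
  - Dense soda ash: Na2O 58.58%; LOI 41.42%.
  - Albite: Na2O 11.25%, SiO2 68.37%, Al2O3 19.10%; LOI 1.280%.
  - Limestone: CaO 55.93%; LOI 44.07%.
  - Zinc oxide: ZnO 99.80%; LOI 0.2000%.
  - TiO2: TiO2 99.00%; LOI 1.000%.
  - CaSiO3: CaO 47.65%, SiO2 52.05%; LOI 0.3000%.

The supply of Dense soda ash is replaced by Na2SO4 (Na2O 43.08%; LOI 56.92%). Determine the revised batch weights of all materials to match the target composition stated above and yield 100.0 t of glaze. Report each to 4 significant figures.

The whole derivation holds full float precision from first step to last — in-progress results appear, with 4-significant-figure rounding, at each printed step — every reported result sees exactly one rounding — derived quantities are carried from the weighed amounts at 100.0 t of glass at full float precision (net glass mass, yield, the six compositions, totals, ignition loss) as quoted within question or answer.
The oxide mass targets at 100.0 t glaze:
  Na2O: 21.71% × 100.0 = 21.71 t
  CaO: 16.84% × 100.0 = 16.84 t
  ZnO: 7.171% × 100.0 = 7.171 t
  SiO2: 43.30% × 100.0 = 43.30 t
  TiO2: 2.126% × 100.0 = 2.126 t
  Al2O3: 8.857% × 100.0 = 8.857 t
Checking each oxide sum per the reported batch figures, relative to the basis at hand (each sum matches its target mass exact up to rounding of places):
  Na2O: 38.29·0.4308 + 46.37·0.1125 = 21.71 t (target 21.71 t)
  CaO: 11.13·0.5593 + 22.28·0.4765 = 16.84 t (target 16.84 t)
  ZnO: 7.185·0.9980 = 7.171 t (target 7.171 t)
  SiO2: 46.37·0.6837 + 22.28·0.5205 = 43.30 t (target 43.30 t)
  TiO2: 2.147·0.9900 = 2.126 t (target 2.126 t)
  Al2O3: 46.37·0.1910 = 8.857 t (target 8.857 t)
Auditing the glass mass value: batch Σ − ignition loss = 100.0 t (the Σ of target masses is 100.0 t; basis as stated: 100.0 t — deltas are rounding alone).
Whole-batch sum: Σ batch = 127.4 t; Σ batch·LOI gives LOI loss = 27.40 t; as yield: glass ÷ batch → 78.50%.

Revised batch per 100.0 t glaze:
  Na2SO4: 38.29 t
  Albite: 46.37 t
  Limestone: 11.13 t
  Zinc oxide: 7.185 t
  TiO2: 2.147 t
  CaSiO3: 22.28 t
Total batch = 127.4 t; LOI loss = 27.40 t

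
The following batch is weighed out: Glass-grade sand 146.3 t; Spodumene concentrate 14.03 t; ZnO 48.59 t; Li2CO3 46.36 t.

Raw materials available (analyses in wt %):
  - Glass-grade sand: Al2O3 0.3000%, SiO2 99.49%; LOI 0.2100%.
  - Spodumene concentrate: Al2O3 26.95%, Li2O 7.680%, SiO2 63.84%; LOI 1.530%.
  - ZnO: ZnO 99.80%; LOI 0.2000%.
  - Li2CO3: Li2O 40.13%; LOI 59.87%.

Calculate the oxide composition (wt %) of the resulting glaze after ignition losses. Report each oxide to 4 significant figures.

The working math maintains full float precision through every step; rounding to 4 significant figures governs each working value as shown — every reported number is rounded once only — all derived quantities (four oxide percentages, glass mass, the yield, ignition loss, the totals) are computed at exact precision from the batch weights at 226.9 t of glass exactly as shown in the problem or the answer.
Oxide masses out of the charge:
  Al2O3: 146.3·0.003000 + 14.03·0.2695 = 4.220 t
  ZnO: 48.59·0.9980 = 48.49 t
  Li2O: 14.03·0.07680 + 46.36·0.4013 = 19.68 t
  SiO2: 146.3·0.9949 + 14.03·0.6384 = 154.5 t
LOI: 146.3·0.002100 + 14.03·0.01530 + 48.59·0.002000 + 46.36·0.5987 = 28.37 t
The glass mass, total less LOI, = 255.3 − 28.37 = 226.9 t (= the summed oxide contributions)
oxide / glass × 100 gives the wt %

Glass mass = 226.9 t (batch 255.3 − LOI 28.37).
Composition: Al2O3 1.860%, ZnO 21.37%, Li2O 8.674%, SiO2 68.09%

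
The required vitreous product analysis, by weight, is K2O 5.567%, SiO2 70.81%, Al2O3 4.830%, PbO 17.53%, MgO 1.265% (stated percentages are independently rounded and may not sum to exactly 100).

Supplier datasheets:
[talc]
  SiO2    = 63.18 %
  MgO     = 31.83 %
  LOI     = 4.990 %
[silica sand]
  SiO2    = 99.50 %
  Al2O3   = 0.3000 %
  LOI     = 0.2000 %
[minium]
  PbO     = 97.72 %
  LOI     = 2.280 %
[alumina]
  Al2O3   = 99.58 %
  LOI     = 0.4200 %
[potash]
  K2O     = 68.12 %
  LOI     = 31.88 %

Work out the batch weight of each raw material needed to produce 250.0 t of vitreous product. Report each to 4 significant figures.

Full float precision is held throughout — values along the way are printed with 4-significant-digit rounding between the steps; each reported figure takes just one rounding. Derived quantities, which include glass mass, five oxide percentages, totals, the yield, LOI, are recomputed at exact precision, precisely as stated by the question or the answer, from the batch weights at 250.0 t of glass.
Oxide-by-oxide targets in 250.0 t vitreous product:
  K2O: 5.567% × 250.0 = 13.92 t
  SiO2: 70.81% × 250.0 = 177.0 t
  Al2O3: 4.830% × 250.0 = 12.08 t
  PbO: 17.53% × 250.0 = 43.82 t
  MgO: 1.265% × 250.0 = 3.162 t
A balance pass over the oxides, per the reported batch figures, versus the basis set out (each sum matches its target mass inside rounding margins):
  K2O: 20.43·0.6812 = 13.92 t (target 13.92 t)
  SiO2: 9.936·0.6318 + 171.6·0.9950 = 177.0 t (target 177.0 t)
  Al2O3: 171.6·0.003000 + 11.61·0.9958 = 12.08 t (target 12.08 t)
  PbO: 44.85·0.9772 = 43.83 t (target 43.82 t)
  MgO: 9.936·0.3183 = 3.163 t (target 3.162 t)
Mass balance on the glass: the batch minus its LOI: 250.0 t (per-oxide target masses sum to 250.0 t; with the basis standing at 250.0 t — rounding explains the deltas).
Summing the batch: Σ batch = 258.4 t; the LOI term Σ batch·LOI equals 8.423 t; the yield ratio, glass ÷ batch: 96.74%.

Batch per 250.0 t vitreous product:
  talc: 9.936 t
  silica sand: 171.6 t
  minium: 44.85 t
  alumina: 11.61 t
  potash: 20.43 t
Total batch = 258.4 t; LOI loss = 8.423 t; yield = 96.74%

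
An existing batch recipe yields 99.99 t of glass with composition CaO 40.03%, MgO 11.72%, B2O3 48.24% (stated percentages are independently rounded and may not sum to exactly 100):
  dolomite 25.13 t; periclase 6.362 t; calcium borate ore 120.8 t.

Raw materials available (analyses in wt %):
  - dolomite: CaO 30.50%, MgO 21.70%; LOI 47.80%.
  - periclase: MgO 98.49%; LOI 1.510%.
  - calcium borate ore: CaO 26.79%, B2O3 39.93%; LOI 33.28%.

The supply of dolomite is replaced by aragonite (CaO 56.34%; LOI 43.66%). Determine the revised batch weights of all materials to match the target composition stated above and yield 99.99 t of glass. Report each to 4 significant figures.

Revised batch per 99.99 t glass:
  aragonite: 13.60 t
  periclase: 11.90 t
  calcium borate ore: 120.8 t
Total batch = 146.3 t; LOI loss = 46.32 t

All arithmetic keeps full precision through the solve — working values appear rounded to 4 significant digits within the worked lines. Every reported figure takes just one rounding; derived quantities (LOI, the totals, glass mass, the three compositions, yield) are carried in full float precision from the weighed amounts at 99.99 t of glass precisely as stated by either problem or answer.
Oxide mass targets, per 99.99 t glass:
  CaO: 40.03% × 99.99 = 40.03 t
  MgO: 11.72% × 99.99 = 11.72 t
  B2O3: 48.24% × 99.99 = 48.24 t
Oxide-by-oxide audit per the reported batch figures, on the stated basis (each sum matches its target mass net of answer rounding effects):
  CaO: 13.60·0.5634 + 120.8·0.2679 = 40.02 t (target 40.03 t)
  MgO: 11.90·0.9849 = 11.72 t (target 11.72 t)
  B2O3: 120.8·0.3993 = 48.24 t (target 48.24 t)
Glass-mass bookkeeping: Σ batch − LOI loss = 99.98 t (targets for the oxides total 99.98 t; the stated basis being 99.99 t — gaps are rounding artifacts).
Batch grand total — Σ batch = 146.3 t; LOI removed, Σ of batch·LOI: 46.32 t; yield, glass over the total, = 68.34%.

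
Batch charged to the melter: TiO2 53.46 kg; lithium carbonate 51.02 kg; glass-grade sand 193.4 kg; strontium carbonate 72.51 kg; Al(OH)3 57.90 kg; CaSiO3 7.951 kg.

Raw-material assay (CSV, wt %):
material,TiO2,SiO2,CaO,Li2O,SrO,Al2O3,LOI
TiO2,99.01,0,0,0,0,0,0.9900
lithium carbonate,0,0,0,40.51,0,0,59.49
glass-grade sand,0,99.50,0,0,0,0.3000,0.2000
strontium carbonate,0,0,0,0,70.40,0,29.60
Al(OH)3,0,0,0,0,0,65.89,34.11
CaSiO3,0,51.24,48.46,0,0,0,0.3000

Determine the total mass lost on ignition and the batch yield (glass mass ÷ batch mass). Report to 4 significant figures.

Full precision is kept at every stage; values along the way are printed, rounded to four significant figures, in the working — every reported figure includes exactly one rounding — the derived quantities are rebuilt at full float precision (totals, net glass mass, six oxide percentages, yield, ignition loss) from the batch weights per 363.7 kg of glass as quoted within the problem or the answer.
Material-by-material LOI:
  TiO2: 53.46 × 0.009900 = 0.5293 kg
  lithium carbonate: 51.02 × 0.5949 = 30.35 kg
  glass-grade sand: 193.4 × 0.002000 = 0.3868 kg
  strontium carbonate: 72.51 × 0.2960 = 21.46 kg
  Al(OH)3: 57.90 × 0.3411 = 19.75 kg
  CaSiO3: 7.951 × 0.003000 = 0.02385 kg
Total LOI = 72.50 kg
Glass = batch − LOI = 436.2 − 72.50 = 363.7 kg

LOI loss = 72.50 kg; glass = 363.7 kg; yield = 83.38%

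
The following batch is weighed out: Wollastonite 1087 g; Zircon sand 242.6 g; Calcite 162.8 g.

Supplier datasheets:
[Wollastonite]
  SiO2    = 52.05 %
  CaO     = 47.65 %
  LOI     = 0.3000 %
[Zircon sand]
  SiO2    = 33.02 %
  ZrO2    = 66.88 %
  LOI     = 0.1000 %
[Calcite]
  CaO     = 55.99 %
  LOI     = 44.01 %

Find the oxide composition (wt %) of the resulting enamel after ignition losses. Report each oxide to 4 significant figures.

Working values are displayed with 4-significant-digit rounding in the working — all arithmetic carries full float precision through the solve; exactly one rounding goes into each reported number — the derived quantities, which include the three compositions, yield, net glass mass, ignition loss, totals, are carried at full precision, as they appear in the question or the answer, using the weight values for 1417 g of glass.
Oxide masses out of the charge:
  SiO2: 1087·0.5205 + 242.6·0.3302 = 645.9 g
  ZrO2: 242.6·0.6688 = 162.3 g
  CaO: 1087·0.4765 + 162.8·0.5599 = 609.1 g
LOI: 1087·0.003000 + 242.6·0.001000 + 162.8·0.4401 = 75.15 g
The glass mass, total less LOI, = 1492 − 75.15 = 1417 g (= Σ oxide masses)
wt % = 100 × oxide mass / glass mass

Glass mass = 1417 g (batch 1492 − LOI 75.15).
Composition: SiO2 45.57%, ZrO2 11.45%, CaO 42.98%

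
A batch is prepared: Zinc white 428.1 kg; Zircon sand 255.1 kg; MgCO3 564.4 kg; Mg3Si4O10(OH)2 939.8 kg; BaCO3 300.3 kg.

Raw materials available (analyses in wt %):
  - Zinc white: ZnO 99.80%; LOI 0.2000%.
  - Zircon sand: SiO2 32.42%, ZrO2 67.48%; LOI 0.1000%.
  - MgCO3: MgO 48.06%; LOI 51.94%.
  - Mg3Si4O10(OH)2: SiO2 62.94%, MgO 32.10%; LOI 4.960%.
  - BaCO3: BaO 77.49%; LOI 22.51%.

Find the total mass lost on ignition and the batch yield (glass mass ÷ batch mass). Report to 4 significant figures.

Mid-chain values are shown rounded to four significant digits; the working math holds full precision in all steps — exactly one rounding goes into every reported value — all derived quantities are carried from the weighed amounts on 2079 kg of glass in exact precision (the yield, LOI, five oxide percentages, the totals, glass mass) as set out in problem or answer.
Each material's LOI contribution:
  Zinc white: 428.1 × 0.002000 = 0.8562 kg
  Zircon sand: 255.1 × 0.001000 = 0.2551 kg
  MgCO3: 564.4 × 0.5194 = 293.1 kg
  Mg3Si4O10(OH)2: 939.8 × 0.04960 = 46.61 kg
  BaCO3: 300.3 × 0.2251 = 67.60 kg
Total LOI = 408.5 kg
Glass = batch − LOI = 2488 − 408.5 = 2079 kg

LOI loss = 408.5 kg; glass = 2079 kg; yield = 83.58%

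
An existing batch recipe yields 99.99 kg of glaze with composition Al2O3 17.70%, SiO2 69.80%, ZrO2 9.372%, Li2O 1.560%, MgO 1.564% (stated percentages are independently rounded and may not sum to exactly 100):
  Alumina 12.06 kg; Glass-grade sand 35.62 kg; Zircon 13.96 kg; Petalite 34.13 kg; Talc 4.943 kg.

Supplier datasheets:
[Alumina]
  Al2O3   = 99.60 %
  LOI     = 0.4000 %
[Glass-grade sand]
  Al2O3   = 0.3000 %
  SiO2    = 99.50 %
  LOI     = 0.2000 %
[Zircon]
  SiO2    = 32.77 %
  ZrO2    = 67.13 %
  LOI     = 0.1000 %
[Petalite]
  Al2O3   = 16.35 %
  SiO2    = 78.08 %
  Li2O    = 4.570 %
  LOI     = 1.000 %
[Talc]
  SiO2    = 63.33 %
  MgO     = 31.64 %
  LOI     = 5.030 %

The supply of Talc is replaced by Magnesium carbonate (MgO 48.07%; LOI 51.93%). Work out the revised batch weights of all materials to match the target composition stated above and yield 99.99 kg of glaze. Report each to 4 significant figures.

Each numeric step keeps exact precision from first step to last. Working values appear rounded to 4 significant figures on the page. Each reported result is rounded exactly once — the derived quantities, including the five compositions, ignition loss, the totals, glass mass, yield, are recomputed starting from the weights at 99.99 kg of glass in full precision, exactly as shown in the problem or answer text.
Oxide mass targets, per 99.99 kg glaze:
  Al2O3: 17.70% × 99.99 = 17.70 kg
  SiO2: 69.80% × 99.99 = 69.79 kg
  ZrO2: 9.372% × 99.99 = 9.371 kg
  Li2O: 1.560% × 99.99 = 1.560 kg
  MgO: 1.564% × 99.99 = 1.564 kg
Balance tally, oxide-wise, using the reported weights, relative to the basis at hand (sums match the target masses given rounding of the digits):
  Al2O3: 12.05·0.9960 + 38.76·0.003000 + 34.13·0.1635 = 17.70 kg (target 17.70 kg)
  SiO2: 38.76·0.9950 + 13.96·0.3277 + 34.13·0.7808 = 69.79 kg (target 69.79 kg)
  ZrO2: 13.96·0.6713 = 9.371 kg (target 9.371 kg)
  Li2O: 34.13·0.04570 = 1.560 kg (target 1.560 kg)
  MgO: 3.253·0.4807 = 1.564 kg (target 1.564 kg)
Glass-mass sanity pass: the batch minus its LOI: 99.98 kg (targets for the oxides total 99.99 kg; versus the stated basis of 99.99 kg — any gap is answer rounding).
Batch total: Σ batch = 102.2 kg; LOI loss = Σ batch·LOI = 2.170 kg; glass ÷ batch gives a yield of 97.88%.

Revised batch per 99.99 kg glaze:
  Alumina: 12.05 kg
  Glass-grade sand: 38.76 kg
  Zircon: 13.96 kg
  Petalite: 34.13 kg
  Magnesium carbonate: 3.253 kg
Total batch = 102.2 kg; LOI loss = 2.170 kg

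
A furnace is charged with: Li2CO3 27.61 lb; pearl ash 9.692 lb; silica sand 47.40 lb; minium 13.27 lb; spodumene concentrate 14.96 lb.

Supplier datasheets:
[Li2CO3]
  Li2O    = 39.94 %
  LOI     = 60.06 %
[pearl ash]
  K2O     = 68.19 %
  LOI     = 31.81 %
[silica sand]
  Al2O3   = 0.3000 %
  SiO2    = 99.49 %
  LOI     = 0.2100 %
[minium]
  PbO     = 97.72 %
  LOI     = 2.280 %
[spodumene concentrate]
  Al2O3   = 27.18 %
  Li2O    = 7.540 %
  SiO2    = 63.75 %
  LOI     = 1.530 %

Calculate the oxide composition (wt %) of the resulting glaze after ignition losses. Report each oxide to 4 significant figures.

Each numeric step carries exact precision end to end — values along the way appear, with 4-significant-figure rounding, in the printout — each reported figure takes just one rounding; the derived quantities are carried from the batch weights for 92.64 lb of glass at full precision (ignition loss, glass mass, the totals, the five compositions, the yield) precisely as stated by the question or the answer.
Delivered oxide masses:
  PbO: 13.27·0.9772 = 12.97 lb
  Al2O3: 47.40·0.003000 + 14.96·0.2718 = 4.208 lb
  K2O: 9.692·0.6819 = 6.609 lb
  Li2O: 27.61·0.3994 + 14.96·0.07540 = 12.16 lb
  SiO2: 47.40·0.9949 + 14.96·0.6375 = 56.70 lb
LOI: 27.61·0.6006 + 9.692·0.3181 + 47.40·0.002100 + 13.27·0.02280 + 14.96·0.01530 = 20.30 lb
Net of LOI, the glass mass = 112.9 − 20.30 = 92.64 lb (= the summed oxide contributions)
wt % = 100 × oxide mass / glass mass

Glass mass = 92.64 lb (batch 112.9 − LOI 20.30).
Composition: PbO 14.00%, Al2O3 4.543%, K2O 7.134%, Li2O 13.12%, SiO2 61.20%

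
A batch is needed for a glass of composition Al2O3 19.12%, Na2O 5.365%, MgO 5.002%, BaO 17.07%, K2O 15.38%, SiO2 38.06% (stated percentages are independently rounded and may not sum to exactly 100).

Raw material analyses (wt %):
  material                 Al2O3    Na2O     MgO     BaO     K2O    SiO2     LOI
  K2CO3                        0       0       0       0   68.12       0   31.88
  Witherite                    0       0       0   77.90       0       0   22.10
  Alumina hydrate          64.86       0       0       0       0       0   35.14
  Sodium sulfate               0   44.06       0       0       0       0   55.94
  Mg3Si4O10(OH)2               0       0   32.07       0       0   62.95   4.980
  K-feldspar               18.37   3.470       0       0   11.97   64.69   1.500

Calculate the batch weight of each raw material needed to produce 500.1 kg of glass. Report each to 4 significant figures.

In-progress results are printed rounded off to 4 significant figures on the page — each numeric step keeps exact precision throughout — each reported number is rounded exactly once; the derived quantities (totals, glass mass, the six compositions, the yield, ignition loss) are carried in exact precision from the batch weights for 500.1 kg of glass, as quoted within either problem or answer.
Oxide-by-oxide targets in 500.1 kg glass:
  Al2O3: 19.12% × 500.1 = 95.62 kg
  Na2O: 5.365% × 500.1 = 26.83 kg
  MgO: 5.002% × 500.1 = 25.02 kg
  BaO: 17.07% × 500.1 = 85.37 kg
  K2O: 15.38% × 500.1 = 76.92 kg
  SiO2: 38.06% × 500.1 = 190.3 kg
Checking each oxide sum given the weights on record, relative to the basis at hand (summed amounts equal target values up to rounding of the answer):
  Al2O3: 85.59·0.6486 + 218.3·0.1837 = 95.62 kg (target 95.62 kg)
  Na2O: 43.70·0.4406 + 218.3·0.03470 = 26.83 kg (target 26.83 kg)
  MgO: 78.00·0.3207 = 25.01 kg (target 25.02 kg)
  BaO: 109.6·0.7790 = 85.38 kg (target 85.37 kg)
  K2O: 74.55·0.6812 + 218.3·0.1197 = 76.91 kg (target 76.92 kg)
  SiO2: 78.00·0.6295 + 218.3·0.6469 = 190.3 kg (target 190.3 kg)
Glass-mass bookkeeping: batch Σ − ignition loss = 500.1 kg (oxide target masses add up to 500.1 kg; stated basis 500.1 kg — rounding explains the deltas).
Whole-batch sum: Σ batch = 609.7 kg; LOI removed, Σ of batch·LOI: 109.7 kg; as yield: glass ÷ batch → 82.01%.

Batch per 500.1 kg glass:
  K2CO3: 74.55 kg
  Witherite: 109.6 kg
  Alumina hydrate: 85.59 kg
  Sodium sulfate: 43.70 kg
  Mg3Si4O10(OH)2: 78.00 kg
  K-feldspar: 218.3 kg
Total batch = 609.7 kg; LOI loss = 109.7 kg; yield = 82.01%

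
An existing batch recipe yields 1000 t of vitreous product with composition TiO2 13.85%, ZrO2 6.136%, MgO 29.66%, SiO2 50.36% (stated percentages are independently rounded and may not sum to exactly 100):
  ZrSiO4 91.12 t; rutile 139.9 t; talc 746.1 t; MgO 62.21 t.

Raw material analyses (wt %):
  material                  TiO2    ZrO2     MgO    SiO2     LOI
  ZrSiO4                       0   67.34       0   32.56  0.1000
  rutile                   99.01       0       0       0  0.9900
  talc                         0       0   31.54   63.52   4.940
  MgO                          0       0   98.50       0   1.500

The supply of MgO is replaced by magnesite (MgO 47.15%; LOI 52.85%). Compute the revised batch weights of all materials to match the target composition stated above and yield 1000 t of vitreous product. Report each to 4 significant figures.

Revised batch per 1000 t vitreous product:
  ZrSiO4: 91.12 t
  rutile: 139.9 t
  talc: 746.1 t
  magnesite: 130.0 t
Total batch = 1107 t; LOI loss = 107.0 t

Intermediates appear rounded to four significant digits on the page. Each numeric step maintains full float precision through every step; each reported figure is rounded only once; derived quantities, which include yield, ignition loss, the four compositions, net glass mass, the totals, are re-derived in full float precision, as quoted within the question or the answer, from the batch weights per 1000 t of glass.
Target oxide masses per 1000 t vitreous product:
  TiO2: 13.85% × 1000 = 138.5 t
  ZrO2: 6.136% × 1000 = 61.36 t
  MgO: 29.66% × 1000 = 296.6 t
  SiO2: 50.36% × 1000 = 503.6 t
Sums-versus-targets review using the reported weights, relative to the basis at hand (every target is met by its sum given rounding of the digits):
  TiO2: 139.9·0.9901 = 138.5 t (target 138.5 t)
  ZrO2: 91.12·0.6734 = 61.36 t (target 61.36 t)
  MgO: 746.1·0.3154 + 130.0·0.4715 = 296.6 t (target 296.6 t)
  SiO2: 91.12·0.3256 + 746.1·0.6352 = 503.6 t (target 503.6 t)
Glass-mass closure: whole batch net of LOI = 1000 t (summing oxide targets gives 1000 t; the stated basis being 1000 t — deltas are rounding alone).
Summing the batch: Σ batch = 1107 t; LOI loss = Σ batch·LOI = 107.0 t; glass ÷ batch gives a yield of 90.33%.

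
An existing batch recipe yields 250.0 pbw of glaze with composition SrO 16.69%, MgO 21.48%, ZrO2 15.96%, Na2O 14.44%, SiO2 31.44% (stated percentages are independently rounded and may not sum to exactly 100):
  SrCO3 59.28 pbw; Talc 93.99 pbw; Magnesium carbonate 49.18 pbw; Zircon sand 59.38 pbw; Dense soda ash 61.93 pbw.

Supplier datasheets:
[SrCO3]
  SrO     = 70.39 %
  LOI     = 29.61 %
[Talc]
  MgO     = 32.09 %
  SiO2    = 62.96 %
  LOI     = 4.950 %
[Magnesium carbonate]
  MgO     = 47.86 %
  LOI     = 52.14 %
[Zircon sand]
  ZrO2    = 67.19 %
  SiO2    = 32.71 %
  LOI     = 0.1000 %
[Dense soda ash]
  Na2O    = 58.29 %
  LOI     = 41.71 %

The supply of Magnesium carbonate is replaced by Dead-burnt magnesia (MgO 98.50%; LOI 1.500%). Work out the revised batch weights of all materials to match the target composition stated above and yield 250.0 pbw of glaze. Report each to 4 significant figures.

Revised batch per 250.0 pbw glaze:
  SrCO3: 59.28 pbw
  Talc: 93.99 pbw
  Dead-burnt magnesia: 23.90 pbw
  Zircon sand: 59.38 pbw
  Dense soda ash: 61.93 pbw
Total batch = 298.5 pbw; LOI loss = 48.45 pbw

In-progress results are printed rounded to 4 significant digits between the steps. All internal work holds full float precision all the way through; each reported number is rounded exactly once — derived quantities are re-derived from the batch weights at 250.0 pbw of glass at full precision (net glass mass, the yield, totals, LOI, five oxide percentages) as given in the problem or answer text.
Per-oxide target masses for 250.0 pbw glaze:
  SrO: 16.69% × 250.0 = 41.72 pbw
  MgO: 21.48% × 250.0 = 53.70 pbw
  ZrO2: 15.96% × 250.0 = 39.90 pbw
  Na2O: 14.44% × 250.0 = 36.10 pbw
  SiO2: 31.44% × 250.0 = 78.60 pbw
Sums-versus-targets review using the reported weights, on the stated basis (delivered sums recover each target once rounding is allowed for):
  SrO: 59.28·0.7039 = 41.73 pbw (target 41.72 pbw)
  MgO: 93.99·0.3209 + 23.90·0.9850 = 53.70 pbw (target 53.70 pbw)
  ZrO2: 59.38·0.6719 = 39.90 pbw (target 39.90 pbw)
  Na2O: 61.93·0.5829 = 36.10 pbw (target 36.10 pbw)
  SiO2: 93.99·0.6296 + 59.38·0.3271 = 78.60 pbw (target 78.60 pbw)
Glass mass check: batch Σ − ignition loss = 250.0 pbw (the Σ of target masses is 250.0 pbw; versus the stated basis of 250.0 pbw — differing by rounding only).
Summing the batch: Σ batch = 298.5 pbw; Σ batch·LOI gives LOI loss = 48.45 pbw; as yield: glass ÷ batch → 83.77%.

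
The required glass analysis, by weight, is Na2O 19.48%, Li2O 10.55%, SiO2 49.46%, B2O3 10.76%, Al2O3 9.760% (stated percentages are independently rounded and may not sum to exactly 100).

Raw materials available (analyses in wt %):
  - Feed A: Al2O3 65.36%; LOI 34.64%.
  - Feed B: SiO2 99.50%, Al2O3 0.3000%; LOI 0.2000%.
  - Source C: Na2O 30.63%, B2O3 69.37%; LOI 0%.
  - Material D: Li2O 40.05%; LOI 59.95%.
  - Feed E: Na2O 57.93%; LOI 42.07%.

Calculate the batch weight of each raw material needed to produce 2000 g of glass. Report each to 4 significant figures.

The working math holds full precision at every stage — in-progress results are printed, rounded to four significant digits, alongside each step; exactly one rounding goes into every reported figure. The derived quantities are carried in full precision (LOI, net glass mass, yield, totals, the five compositions) using the weight values per 2000 g of glass as written in problem or answer.
Target masses of each oxide per 2000 g glass:
  Na2O: 19.48% × 2000 = 389.6 g
  Li2O: 10.55% × 2000 = 211.0 g
  SiO2: 49.46% × 2000 = 989.2 g
  B2O3: 10.76% × 2000 = 215.2 g
  Al2O3: 9.760% × 2000 = 195.2 g
Sums-versus-targets review using the reported weights, at the basis given (oxide sums agree with the targets once rounding is allowed for):
  Na2O: 310.2·0.3063 + 508.5·0.5793 = 389.6 g (target 389.6 g)
  Li2O: 526.8·0.4005 = 211.0 g (target 211.0 g)
  SiO2: 994.2·0.9950 = 989.2 g (target 989.2 g)
  B2O3: 310.2·0.6937 = 215.2 g (target 215.2 g)
  Al2O3: 294.1·0.6536 + 994.2·0.003000 = 195.2 g (target 195.2 g)
Glass-mass closure: total batch − LOI = 2000 g (oxide target masses add up to 2000 g; versus the stated basis of 2000 g — differing by rounding only).
Total batch = Σ batch = 2634 g; ignition loss, Σ(batch × LOI) = 633.6 g; glass ÷ batch gives a yield of 75.94%.

Batch per 2000 g glass:
  Feed A: 294.1 g
  Feed B: 994.2 g
  Source C: 310.2 g
  Material D: 526.8 g
  Feed E: 508.5 g
Total batch = 2634 g; LOI loss = 633.6 g; yield = 75.94%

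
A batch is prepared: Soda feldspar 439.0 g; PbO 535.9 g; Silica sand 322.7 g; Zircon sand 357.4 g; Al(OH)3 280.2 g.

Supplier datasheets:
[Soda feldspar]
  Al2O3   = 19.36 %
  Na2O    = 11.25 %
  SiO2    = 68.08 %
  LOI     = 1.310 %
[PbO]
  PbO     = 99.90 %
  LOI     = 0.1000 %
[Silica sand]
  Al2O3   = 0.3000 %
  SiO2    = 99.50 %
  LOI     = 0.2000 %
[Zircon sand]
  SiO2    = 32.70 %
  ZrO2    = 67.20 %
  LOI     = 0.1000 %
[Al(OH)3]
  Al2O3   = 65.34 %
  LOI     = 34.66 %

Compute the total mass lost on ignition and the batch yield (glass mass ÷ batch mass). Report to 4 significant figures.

LOI loss = 104.4 g; glass = 1831 g; yield = 94.60%

Every computation keeps full float precision through every step. In-progress results are printed, with 4-significant-digit rounding, in the working. A single rounding completes every reported value; derived quantities (five oxide percentages, net glass mass, ignition loss, the yield, the totals) are re-derived using the weight values at 1831 g of glass in full precision, exactly as printed in the problem or the answer.
Per-material ignition loss:
  Soda feldspar: 439.0 × 0.01310 = 5.751 g
  PbO: 535.9 × 0.001000 = 0.5359 g
  Silica sand: 322.7 × 0.002000 = 0.6454 g
  Zircon sand: 357.4 × 0.001000 = 0.3574 g
  Al(OH)3: 280.2 × 0.3466 = 97.12 g
Total LOI = 104.4 g
Glass = batch − LOI = 1935 − 104.4 = 1831 g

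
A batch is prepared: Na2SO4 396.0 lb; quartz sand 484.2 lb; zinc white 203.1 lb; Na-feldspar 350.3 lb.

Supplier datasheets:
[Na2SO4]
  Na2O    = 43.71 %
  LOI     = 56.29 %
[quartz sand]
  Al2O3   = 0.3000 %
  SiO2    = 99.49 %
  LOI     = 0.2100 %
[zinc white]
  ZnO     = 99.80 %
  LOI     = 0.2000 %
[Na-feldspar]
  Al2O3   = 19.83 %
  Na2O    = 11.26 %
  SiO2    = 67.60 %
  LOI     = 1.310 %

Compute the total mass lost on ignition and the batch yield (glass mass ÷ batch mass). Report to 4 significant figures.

LOI loss = 228.9 lb; glass = 1205 lb; yield = 84.03%

The intermediate values appear, rounded to 4 significant digits, in the working; the whole derivation runs at full float precision in all steps. Every reported figure is rounded once only. All derived quantities (ignition loss, totals, four oxide percentages, net glass mass, yield) are carried from the batch weights for 1205 lb of glass in exact precision as quoted within question or answer.
Material-by-material LOI:
  Na2SO4: 396.0 × 0.5629 = 222.9 lb
  quartz sand: 484.2 × 0.002100 = 1.017 lb
  zinc white: 203.1 × 0.002000 = 0.4062 lb
  Na-feldspar: 350.3 × 0.01310 = 4.589 lb
Total LOI = 228.9 lb
Glass = batch − LOI = 1434 − 228.9 = 1205 lb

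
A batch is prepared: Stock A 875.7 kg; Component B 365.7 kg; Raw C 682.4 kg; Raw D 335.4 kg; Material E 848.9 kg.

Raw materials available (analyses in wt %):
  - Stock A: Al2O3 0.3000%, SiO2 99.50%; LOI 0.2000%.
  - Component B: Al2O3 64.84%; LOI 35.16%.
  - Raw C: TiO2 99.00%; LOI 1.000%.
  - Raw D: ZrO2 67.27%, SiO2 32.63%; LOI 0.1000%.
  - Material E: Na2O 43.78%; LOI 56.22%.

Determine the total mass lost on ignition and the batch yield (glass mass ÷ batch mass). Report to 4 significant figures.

Every computation holds full float precision at every stage — mid-chain values are printed with 4-significant-digit rounding within the worked lines. Every reported value is rounded exactly once — derived quantities (LOI, five oxide percentages, glass mass, the yield, the totals) are recomputed in full float precision from the weighed amounts per 2493 kg of glass exactly as shown in the problem or answer text.
Each material's LOI contribution:
  Stock A: 875.7 × 0.002000 = 1.751 kg
  Component B: 365.7 × 0.3516 = 128.6 kg
  Raw C: 682.4 × 0.01000 = 6.824 kg
  Raw D: 335.4 × 0.001000 = 0.3354 kg
  Material E: 848.9 × 0.5622 = 477.3 kg
Total LOI = 614.7 kg
Glass = batch − LOI = 3108 − 614.7 = 2493 kg

LOI loss = 614.7 kg; glass = 2493 kg; yield = 80.22%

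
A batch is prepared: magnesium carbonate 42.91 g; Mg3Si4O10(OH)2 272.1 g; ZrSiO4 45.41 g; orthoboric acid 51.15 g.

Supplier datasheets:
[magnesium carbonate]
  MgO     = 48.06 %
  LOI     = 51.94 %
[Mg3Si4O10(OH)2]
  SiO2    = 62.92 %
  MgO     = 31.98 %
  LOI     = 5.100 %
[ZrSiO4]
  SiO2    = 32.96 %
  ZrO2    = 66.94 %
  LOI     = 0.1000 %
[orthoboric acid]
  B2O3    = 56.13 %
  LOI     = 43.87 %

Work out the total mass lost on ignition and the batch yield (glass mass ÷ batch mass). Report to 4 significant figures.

The working math keeps exact precision at each step; mid-chain values are printed (rounded to four significant figures) within the worked lines — every reported figure sees exactly one rounding; derived quantities, including four oxide percentages, glass mass, totals, yield, LOI, are rebuilt from the weighed amounts for 352.9 g of glass in exact precision, as written in the question or the answer.
LOI of each material in turn:
  magnesium carbonate: 42.91 × 0.5194 = 22.29 g
  Mg3Si4O10(OH)2: 272.1 × 0.05100 = 13.88 g
  ZrSiO4: 45.41 × 0.001000 = 0.04541 g
  orthoboric acid: 51.15 × 0.4387 = 22.44 g
Total LOI = 58.65 g
Glass = batch − LOI = 411.6 − 58.65 = 352.9 g

LOI loss = 58.65 g; glass = 352.9 g; yield = 85.75%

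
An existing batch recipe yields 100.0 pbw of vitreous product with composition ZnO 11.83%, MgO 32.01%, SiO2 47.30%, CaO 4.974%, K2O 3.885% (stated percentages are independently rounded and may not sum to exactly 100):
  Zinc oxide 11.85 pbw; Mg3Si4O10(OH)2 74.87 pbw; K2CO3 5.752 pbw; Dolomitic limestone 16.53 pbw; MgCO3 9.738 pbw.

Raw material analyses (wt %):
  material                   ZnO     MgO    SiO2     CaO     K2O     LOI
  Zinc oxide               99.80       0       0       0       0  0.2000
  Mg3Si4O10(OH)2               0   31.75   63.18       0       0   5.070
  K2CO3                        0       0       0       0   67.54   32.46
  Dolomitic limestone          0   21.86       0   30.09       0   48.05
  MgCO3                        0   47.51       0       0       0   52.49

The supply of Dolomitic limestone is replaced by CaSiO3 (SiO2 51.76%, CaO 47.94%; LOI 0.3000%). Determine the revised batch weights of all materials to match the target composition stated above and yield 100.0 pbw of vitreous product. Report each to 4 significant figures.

Every computation carries full precision from first step to last. Values along the way are shown with 4-significant-digit rounding within the worked lines — a single rounding produces every reported value — all derived quantities, which include five oxide percentages, totals, LOI, the yield, net glass mass, are re-derived at exact precision, exactly as printed in the question or the answer, from the batch weights for 100.0 pbw of glass.
Target oxide masses per 100.0 pbw vitreous product:
  ZnO: 11.83% × 100.0 = 11.83 pbw
  MgO: 32.01% × 100.0 = 32.01 pbw
  SiO2: 47.30% × 100.0 = 47.30 pbw
  CaO: 4.974% × 100.0 = 4.974 pbw
  K2O: 3.885% × 100.0 = 3.885 pbw
Sums-versus-targets review given the weights on record, under the basis named above (every target is met by its sum given rounding of the digits):
  ZnO: 11.85·0.9980 = 11.83 pbw (target 11.83 pbw)
  MgO: 66.37·0.3175 + 23.02·0.4751 = 32.01 pbw (target 32.01 pbw)
  SiO2: 66.37·0.6318 + 10.38·0.5176 = 47.31 pbw (target 47.30 pbw)
  CaO: 10.38·0.4794 = 4.976 pbw (target 4.974 pbw)
  K2O: 5.752·0.6754 = 3.885 pbw (target 3.885 pbw)
Mass balance on the glass: net batch after ignition = 100.0 pbw (oxide target masses add up to 100.0 pbw; basis as stated: 100.0 pbw — rounding explains the deltas).
Total batch = Σ batch = 117.4 pbw; ignition loss, Σ(batch × LOI) = 17.37 pbw; yield: glass divided by total = 85.20%.

Revised batch per 100.0 pbw vitreous product:
  Zinc oxide: 11.85 pbw
  Mg3Si4O10(OH)2: 66.37 pbw
  K2CO3: 5.752 pbw
  CaSiO3: 10.38 pbw
  MgCO3: 23.02 pbw
Total batch = 117.4 pbw; LOI loss = 17.37 pbw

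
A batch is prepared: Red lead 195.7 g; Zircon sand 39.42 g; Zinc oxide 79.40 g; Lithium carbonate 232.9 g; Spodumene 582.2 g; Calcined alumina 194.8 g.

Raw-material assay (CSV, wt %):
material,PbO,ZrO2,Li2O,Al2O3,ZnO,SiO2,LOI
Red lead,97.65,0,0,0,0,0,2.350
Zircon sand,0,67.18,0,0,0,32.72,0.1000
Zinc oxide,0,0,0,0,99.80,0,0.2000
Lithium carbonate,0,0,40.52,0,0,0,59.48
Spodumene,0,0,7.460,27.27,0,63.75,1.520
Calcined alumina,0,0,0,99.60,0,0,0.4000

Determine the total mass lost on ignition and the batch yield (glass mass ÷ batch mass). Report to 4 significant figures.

All internal work keeps full precision through the solve. In-progress results appear rounded to 4 significant figures between the steps; each reported number takes a single rounding; the derived quantities (totals, six oxide percentages, LOI, yield, net glass mass) are computed from the weighed amounts on 1171 g of glass at full precision as they appear in the problem or the answer.
Each material's LOI contribution:
  Red lead: 195.7 × 0.02350 = 4.599 g
  Zircon sand: 39.42 × 0.001000 = 0.03942 g
  Zinc oxide: 79.40 × 0.002000 = 0.1588 g
  Lithium carbonate: 232.9 × 0.5948 = 138.5 g
  Spodumene: 582.2 × 0.01520 = 8.849 g
  Calcined alumina: 194.8 × 0.004000 = 0.7792 g
Total LOI = 153.0 g
Glass = batch − LOI = 1324 − 153.0 = 1171 g

LOI loss = 153.0 g; glass = 1171 g; yield = 88.45%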